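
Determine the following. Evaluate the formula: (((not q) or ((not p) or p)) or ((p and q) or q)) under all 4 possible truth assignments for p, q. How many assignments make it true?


Check all 4 assignments:
p=0, q=0: 1
p=0, q=1: 1
p=1, q=0: 1
p=1, q=1: 1
Count of True = 4

4


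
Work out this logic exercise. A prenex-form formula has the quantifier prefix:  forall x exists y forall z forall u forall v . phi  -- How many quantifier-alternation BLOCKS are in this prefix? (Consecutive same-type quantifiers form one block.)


Quantifier-type sequence: A E A A A  (A=forall, E=exists)
Group into maximal same-type runs:
  Ax1 | Ex1 | Ax3
Number of blocks = 3

3


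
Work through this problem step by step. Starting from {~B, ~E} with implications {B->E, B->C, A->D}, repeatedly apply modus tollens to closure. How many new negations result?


Initial negated facts: {~B, ~E}
Apply modus tollens to closure:
  (no implication fires)
Final negated: {~B, ~E}
New negations: {(none)}
Count = 0

0


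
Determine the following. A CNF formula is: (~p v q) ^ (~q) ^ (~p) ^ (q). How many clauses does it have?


A CNF formula is a conjunction of clauses.
Clauses are separated by ^.
Counting the conjuncts: 4 clauses.

4


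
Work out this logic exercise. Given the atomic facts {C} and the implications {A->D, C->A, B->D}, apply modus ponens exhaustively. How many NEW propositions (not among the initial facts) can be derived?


Initial facts: {C}
Apply modus ponens to closure:
  C and C->A  =>  A
  A and A->D  =>  D
Final known: {A, C, D}
New propositions: {A, D}
Count = 2

2


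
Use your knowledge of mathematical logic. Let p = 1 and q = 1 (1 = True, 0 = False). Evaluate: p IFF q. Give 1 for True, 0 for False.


p = 1, q = 1
Operation: p IFF q
Evaluate: 1 IFF 1 = 1

1


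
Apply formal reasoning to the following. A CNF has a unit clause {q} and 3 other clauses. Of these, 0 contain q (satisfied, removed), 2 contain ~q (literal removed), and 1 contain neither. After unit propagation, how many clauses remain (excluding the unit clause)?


Satisfied (removed): 0
Shortened (remain): 2
Unchanged (remain): 1
Remaining = 2 + 1 = 3

3


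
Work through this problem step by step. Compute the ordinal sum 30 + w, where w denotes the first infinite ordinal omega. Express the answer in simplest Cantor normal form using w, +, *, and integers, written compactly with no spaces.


Compute 30 + w.
Ordinal + is associative but NOT commutative; for finite n>0, n + w = w but w + n stays w+n.
Any finite left addend is absorbed by w on the right: 30 + w = w.
Result = w

w


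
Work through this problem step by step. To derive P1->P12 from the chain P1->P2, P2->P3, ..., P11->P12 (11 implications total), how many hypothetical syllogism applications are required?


With 11 implications in a chain connecting 12 propositions:
P1->P2, P2->P3, ..., P11->P12
Steps needed = (number of implications) - 1 = 11 - 1 = 10

10


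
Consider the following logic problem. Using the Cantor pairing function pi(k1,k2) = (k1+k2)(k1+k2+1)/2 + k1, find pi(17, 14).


k1 + k2 = 31
(k1+k2)(k1+k2+1)/2 = 31 * 32 / 2 = 496
pi = 496 + 17 = 513

513


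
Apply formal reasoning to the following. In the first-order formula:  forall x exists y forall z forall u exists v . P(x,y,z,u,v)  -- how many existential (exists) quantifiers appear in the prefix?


Quantifier prefix: forall x exists y forall z forall u exists v
Mark each quantifier type:
  U E U U E
Universal count = 3, Existential count = 2
Asked for existential (exists) quantifiers: 2

2


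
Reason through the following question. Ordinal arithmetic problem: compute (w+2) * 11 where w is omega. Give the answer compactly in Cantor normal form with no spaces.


Compute (w+2) * 11.
Ordinal * is associative and left-distributive over +, but NOT commutative; for finite n>1, n*w = w but w*n stays w*n.
(w+2) * 11 = (w+2) repeated 11 times. Each intermediate +2 is absorbed by the following w; only the last survives: w*11+2.
Result = w*11+2

w*11+2


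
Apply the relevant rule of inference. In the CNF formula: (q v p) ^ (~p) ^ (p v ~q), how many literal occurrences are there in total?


Counting literals in each clause:
Clause 1: 2 literal(s)
Clause 2: 1 literal(s)
Clause 3: 2 literal(s)
Total = 5

5


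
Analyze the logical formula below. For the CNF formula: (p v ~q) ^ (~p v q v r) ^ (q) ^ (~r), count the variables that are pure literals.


Check each variable for pure literal status:
p: mixed (not pure)
q: mixed (not pure)
r: mixed (not pure)
Pure literal count = 0

0


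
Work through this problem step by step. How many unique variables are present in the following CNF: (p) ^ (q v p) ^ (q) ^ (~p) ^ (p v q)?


Identify each variable that appears in the formula.
Variables found: p, q
Count = 2

2


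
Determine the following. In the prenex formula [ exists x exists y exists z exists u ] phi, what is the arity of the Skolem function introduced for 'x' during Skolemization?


Quantifier prefix: exists x exists y exists z exists u
'x' is existentially quantified at position 1.
No universal quantifiers precede it.
Skolem function arity = 0 (a Skolem constant)

0


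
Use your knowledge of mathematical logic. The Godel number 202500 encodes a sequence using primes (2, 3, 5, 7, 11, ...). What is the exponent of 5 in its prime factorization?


Factorize 202500 by dividing by 5 repeatedly.
Division steps: 5 divides 202500 exactly 4 time(s).
Exponent of 5 = 4

4


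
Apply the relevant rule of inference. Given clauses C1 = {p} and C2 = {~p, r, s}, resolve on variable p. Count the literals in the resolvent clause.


Remove p from C1 and ~p from C2.
C1 remainder: {}
C2 remainder: {r, s}
Union (resolvent): {r, s}
Resolvent has 2 literal(s).

2


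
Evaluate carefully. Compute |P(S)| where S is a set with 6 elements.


The power set of a set with n elements has 2^n elements.
|P(S)| = 2^6 = 64

64


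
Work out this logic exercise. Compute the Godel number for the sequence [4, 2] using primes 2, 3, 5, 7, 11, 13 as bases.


Encode each element as an exponent of the corresponding prime:
  2^4 = 16
  3^2 = 9
Product = 16 * 9 = 144

144


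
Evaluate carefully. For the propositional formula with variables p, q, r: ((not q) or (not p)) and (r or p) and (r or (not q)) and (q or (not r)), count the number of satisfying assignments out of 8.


Evaluate all 8 assignments for p, q, r:
p=0, q=0, r=0: 0
p=0, q=0, r=1: 0
p=0, q=1, r=0: 0
p=0, q=1, r=1: 1
p=1, q=0, r=0: 1
p=1, q=0, r=1: 0
p=1, q=1, r=0: 0
p=1, q=1, r=1: 0
Satisfying count = 2

2


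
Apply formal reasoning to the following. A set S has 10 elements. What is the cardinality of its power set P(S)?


The power set of a set with n elements has 2^n elements.
|P(S)| = 2^10 = 1024

1024


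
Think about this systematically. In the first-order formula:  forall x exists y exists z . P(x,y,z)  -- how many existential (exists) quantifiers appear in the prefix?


Quantifier prefix: forall x exists y exists z
Mark each quantifier type:
  U E E
Universal count = 1, Existential count = 2
Asked for existential (exists) quantifiers: 2

2


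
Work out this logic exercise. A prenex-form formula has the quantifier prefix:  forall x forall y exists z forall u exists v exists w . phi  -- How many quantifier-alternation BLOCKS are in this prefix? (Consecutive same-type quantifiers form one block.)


Quantifier-type sequence: A A E A E E  (A=forall, E=exists)
Group into maximal same-type runs:
  Ax2 | Ex1 | Ax1 | Ex2
Number of blocks = 4

4


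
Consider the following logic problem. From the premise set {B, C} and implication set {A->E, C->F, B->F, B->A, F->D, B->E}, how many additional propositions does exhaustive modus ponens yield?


Initial facts: {B, C}
Apply modus ponens to closure:
  C and C->F  =>  F
  B and B->A  =>  A
  F and F->D  =>  D
  B and B->E  =>  E
Final known: {A, B, C, D, E, F}
New propositions: {A, D, E, F}
Count = 4

4


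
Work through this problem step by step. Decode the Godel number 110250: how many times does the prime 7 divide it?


Factorize 110250 by dividing by 7 repeatedly.
Division steps: 7 divides 110250 exactly 2 time(s).
Exponent of 7 = 2

2


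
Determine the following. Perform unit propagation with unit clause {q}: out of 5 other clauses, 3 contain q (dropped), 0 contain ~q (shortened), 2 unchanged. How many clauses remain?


Satisfied (removed): 3
Shortened (remain): 0
Unchanged (remain): 2
Remaining = 0 + 2 = 2

2


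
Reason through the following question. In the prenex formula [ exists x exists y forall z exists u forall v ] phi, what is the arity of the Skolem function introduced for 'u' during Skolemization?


Quantifier prefix: exists x exists y forall z exists u forall v
'u' is existentially quantified at position 4.
Universal variables preceding it: z
Skolem function arity = 1

1


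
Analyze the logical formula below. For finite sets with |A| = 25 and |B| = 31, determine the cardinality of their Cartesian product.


The Cartesian product A x B contains all ordered pairs (a, b).
|A x B| = |A| * |B| = 25 * 31 = 775

775


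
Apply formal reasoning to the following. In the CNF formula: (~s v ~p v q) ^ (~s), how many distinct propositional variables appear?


Identify each variable that appears in the formula.
Variables found: p, q, s
Count = 3

3


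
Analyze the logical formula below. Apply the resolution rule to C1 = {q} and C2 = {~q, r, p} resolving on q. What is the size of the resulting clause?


Remove q from C1 and ~q from C2.
C1 remainder: {}
C2 remainder: {r, p}
Union (resolvent): {p, r}
Resolvent has 2 literal(s).

2


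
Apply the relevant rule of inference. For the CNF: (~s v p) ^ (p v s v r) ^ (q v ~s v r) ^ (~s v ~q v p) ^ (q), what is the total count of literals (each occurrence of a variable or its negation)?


Counting literals in each clause:
Clause 1: 2 literal(s)
Clause 2: 3 literal(s)
Clause 3: 3 literal(s)
Clause 4: 3 literal(s)
Clause 5: 1 literal(s)
Total = 12

12


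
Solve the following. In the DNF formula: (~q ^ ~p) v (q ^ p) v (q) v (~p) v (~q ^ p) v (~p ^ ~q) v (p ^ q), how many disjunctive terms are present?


A DNF formula is a disjunction of terms (conjunctions).
Terms are separated by v.
Counting the disjuncts: 7 terms.

7


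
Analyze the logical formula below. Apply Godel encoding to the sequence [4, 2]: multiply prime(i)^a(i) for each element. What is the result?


Encode each element as an exponent of the corresponding prime:
  2^4 = 16
  3^2 = 9
Product = 16 * 9 = 144

144


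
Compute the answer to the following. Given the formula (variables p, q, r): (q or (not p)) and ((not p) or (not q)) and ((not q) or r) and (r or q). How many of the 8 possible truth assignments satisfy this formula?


Evaluate all 8 assignments for p, q, r:
p=0, q=0, r=0: 0
p=0, q=0, r=1: 1
p=0, q=1, r=0: 0
p=0, q=1, r=1: 1
p=1, q=0, r=0: 0
p=1, q=0, r=1: 0
p=1, q=1, r=0: 0
p=1, q=1, r=1: 0
Satisfying count = 2

2


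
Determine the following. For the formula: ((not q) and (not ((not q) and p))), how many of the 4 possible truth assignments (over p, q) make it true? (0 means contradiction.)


Check all 4 assignments:
p=0, q=0: 1
p=0, q=1: 0
p=1, q=0: 0
p=1, q=1: 0
Count of True = 1

1


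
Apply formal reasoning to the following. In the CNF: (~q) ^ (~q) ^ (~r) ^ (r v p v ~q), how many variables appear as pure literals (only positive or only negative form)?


Check each variable for pure literal status:
p: pure positive
q: pure negative
r: mixed (not pure)
Pure literal count = 2

2


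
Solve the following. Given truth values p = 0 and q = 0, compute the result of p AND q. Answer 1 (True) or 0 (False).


p = 0, q = 0
Operation: p AND q
Evaluate: 0 AND 0 = 0

0


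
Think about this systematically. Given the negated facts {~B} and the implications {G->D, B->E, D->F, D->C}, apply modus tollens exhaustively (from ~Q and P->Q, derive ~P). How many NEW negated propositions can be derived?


Initial negated facts: {~B}
Apply modus tollens to closure:
  (no implication fires)
Final negated: {~B}
New negations: {(none)}
Count = 0

0


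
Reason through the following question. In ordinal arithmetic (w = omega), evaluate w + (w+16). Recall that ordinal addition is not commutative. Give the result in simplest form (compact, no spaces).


Compute w + (w+16).
Ordinal + is associative but NOT commutative; for finite n>0, n + w = w but w + n stays w+n.
w + (w+16) = (w+w) + 16 = w*2+16.
Result = w*2+16

w*2+16


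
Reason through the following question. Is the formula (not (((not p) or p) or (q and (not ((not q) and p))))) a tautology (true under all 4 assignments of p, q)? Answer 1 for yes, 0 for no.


Check all 4 assignments:
p=0, q=0: 0
p=0, q=1: 0
p=1, q=0: 0
p=1, q=1: 0
Satisfying count = 0/4.
Tautology iff count = 4: no.

0


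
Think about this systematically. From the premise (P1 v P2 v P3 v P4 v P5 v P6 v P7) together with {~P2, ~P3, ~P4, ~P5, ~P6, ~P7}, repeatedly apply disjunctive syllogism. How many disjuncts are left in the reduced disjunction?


Original disjuncts (7): P1, P2, P3, P4, P5, P6, P7
Negated (eliminate): ~P2, ~P3, ~P4, ~P5, ~P6, ~P7
Remaining disjuncts: P1
Count = 7 - 6 = 1

1


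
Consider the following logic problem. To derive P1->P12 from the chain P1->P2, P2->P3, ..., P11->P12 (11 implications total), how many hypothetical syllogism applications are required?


With 11 implications in a chain connecting 12 propositions:
P1->P2, P2->P3, ..., P11->P12
Steps needed = (number of implications) - 1 = 11 - 1 = 10

10


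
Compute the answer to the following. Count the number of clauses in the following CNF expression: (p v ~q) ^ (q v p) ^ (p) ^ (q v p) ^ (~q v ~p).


A CNF formula is a conjunction of clauses.
Clauses are separated by ^.
Counting the conjuncts: 5 clauses.

5


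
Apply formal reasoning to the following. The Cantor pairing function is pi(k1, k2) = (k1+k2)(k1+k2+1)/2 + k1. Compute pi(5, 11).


k1 + k2 = 16
(k1+k2)(k1+k2+1)/2 = 16 * 17 / 2 = 136
pi = 136 + 5 = 141

141


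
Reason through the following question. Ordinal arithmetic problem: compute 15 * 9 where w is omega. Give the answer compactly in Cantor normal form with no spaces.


Compute 15 * 9.
Ordinal * is associative and left-distributive over +, but NOT commutative; for finite n>1, n*w = w but w*n stays w*n.
Both finite; ordinal * agrees with natural *: 15 * 9 = 135.
Result = 135

135


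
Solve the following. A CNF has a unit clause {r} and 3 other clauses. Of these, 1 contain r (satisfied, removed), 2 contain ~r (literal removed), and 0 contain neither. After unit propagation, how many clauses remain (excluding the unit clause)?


Satisfied (removed): 1
Shortened (remain): 2
Unchanged (remain): 0
Remaining = 2 + 0 = 2

2


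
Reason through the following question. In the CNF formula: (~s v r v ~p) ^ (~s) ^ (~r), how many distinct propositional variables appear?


Identify each variable that appears in the formula.
Variables found: p, r, s
Count = 3

3


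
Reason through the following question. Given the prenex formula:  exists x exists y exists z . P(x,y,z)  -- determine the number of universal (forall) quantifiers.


Quantifier prefix: exists x exists y exists z
Mark each quantifier type:
  E E E
Universal count = 0, Existential count = 3
Asked for universal (forall) quantifiers: 0

0


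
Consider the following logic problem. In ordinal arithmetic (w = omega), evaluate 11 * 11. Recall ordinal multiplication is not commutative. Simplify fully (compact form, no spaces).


Compute 11 * 11.
Ordinal * is associative and left-distributive over +, but NOT commutative; for finite n>1, n*w = w but w*n stays w*n.
Both finite; ordinal * agrees with natural *: 11 * 11 = 121.
Result = 121

121


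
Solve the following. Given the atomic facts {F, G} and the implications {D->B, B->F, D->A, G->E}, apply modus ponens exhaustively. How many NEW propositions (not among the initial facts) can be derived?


Initial facts: {F, G}
Apply modus ponens to closure:
  G and G->E  =>  E
Final known: {E, F, G}
New propositions: {E}
Count = 1

1


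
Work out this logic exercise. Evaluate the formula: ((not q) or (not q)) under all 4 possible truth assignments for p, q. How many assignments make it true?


Check all 4 assignments:
p=0, q=0: 1
p=0, q=1: 0
p=1, q=0: 1
p=1, q=1: 0
Count of True = 2

2


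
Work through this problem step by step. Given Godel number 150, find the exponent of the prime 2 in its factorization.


Factorize 150 by dividing by 2 repeatedly.
Division steps: 2 divides 150 exactly 1 time(s).
Exponent of 2 = 1

1


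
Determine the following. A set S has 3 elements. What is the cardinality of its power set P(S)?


The power set of a set with n elements has 2^n elements.
|P(S)| = 2^3 = 8

8


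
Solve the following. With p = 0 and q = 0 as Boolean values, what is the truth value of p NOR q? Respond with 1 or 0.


p = 0, q = 0
Operation: p NOR q
Evaluate: 0 NOR 0 = 1

1


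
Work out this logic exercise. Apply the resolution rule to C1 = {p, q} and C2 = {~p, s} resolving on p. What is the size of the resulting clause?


Remove p from C1 and ~p from C2.
C1 remainder: {q}
C2 remainder: {s}
Union (resolvent): {q, s}
Resolvent has 2 literal(s).

2


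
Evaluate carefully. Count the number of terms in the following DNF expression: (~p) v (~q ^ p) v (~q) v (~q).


A DNF formula is a disjunction of terms (conjunctions).
Terms are separated by v.
Counting the disjuncts: 4 terms.

4


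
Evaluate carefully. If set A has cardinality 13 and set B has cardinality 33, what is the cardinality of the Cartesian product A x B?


The Cartesian product A x B contains all ordered pairs (a, b).
|A x B| = |A| * |B| = 13 * 33 = 429

429


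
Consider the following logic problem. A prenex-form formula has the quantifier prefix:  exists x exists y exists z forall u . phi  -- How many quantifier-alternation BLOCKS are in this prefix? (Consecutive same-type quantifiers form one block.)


Quantifier-type sequence: E E E A  (A=forall, E=exists)
Group into maximal same-type runs:
  Ex3 | Ax1
Number of blocks = 2

2


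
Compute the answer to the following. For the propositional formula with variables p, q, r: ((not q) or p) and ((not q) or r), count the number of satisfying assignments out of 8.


Evaluate all 8 assignments for p, q, r:
p=0, q=0, r=0: 1
p=0, q=0, r=1: 1
p=0, q=1, r=0: 0
p=0, q=1, r=1: 0
p=1, q=0, r=0: 1
p=1, q=0, r=1: 1
p=1, q=1, r=0: 0
p=1, q=1, r=1: 1
Satisfying count = 5

5


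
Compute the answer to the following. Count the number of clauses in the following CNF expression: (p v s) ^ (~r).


A CNF formula is a conjunction of clauses.
Clauses are separated by ^.
Counting the conjuncts: 2 clauses.

2


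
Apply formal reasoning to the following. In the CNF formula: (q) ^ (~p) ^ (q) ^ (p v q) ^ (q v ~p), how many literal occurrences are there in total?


Counting literals in each clause:
Clause 1: 1 literal(s)
Clause 2: 1 literal(s)
Clause 3: 1 literal(s)
Clause 4: 2 literal(s)
Clause 5: 2 literal(s)
Total = 7

7


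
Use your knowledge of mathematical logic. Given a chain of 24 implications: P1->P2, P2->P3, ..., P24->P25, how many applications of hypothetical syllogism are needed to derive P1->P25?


With 24 implications in a chain connecting 25 propositions:
P1->P2, P2->P3, ..., P24->P25
Steps needed = (number of implications) - 1 = 24 - 1 = 23

23


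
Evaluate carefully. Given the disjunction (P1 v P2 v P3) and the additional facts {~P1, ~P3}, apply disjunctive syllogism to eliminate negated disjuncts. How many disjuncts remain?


Original disjuncts (3): P1, P2, P3
Negated (eliminate): ~P1, ~P3
Remaining disjuncts: P2
Count = 3 - 2 = 1

1


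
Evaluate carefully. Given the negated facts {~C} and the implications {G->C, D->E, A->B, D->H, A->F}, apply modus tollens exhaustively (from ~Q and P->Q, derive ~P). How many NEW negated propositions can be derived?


Initial negated facts: {~C}
Apply modus tollens to closure:
  ~C and G->C  =>  ~G
Final negated: {~C, ~G}
New negations: {~G}
Count = 1

1


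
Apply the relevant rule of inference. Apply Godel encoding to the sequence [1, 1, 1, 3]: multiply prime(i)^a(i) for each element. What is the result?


Encode each element as an exponent of the corresponding prime:
  2^1 = 2
  3^1 = 3
  5^1 = 5
  7^3 = 343
Product = 2 * 3 * 5 * 343 = 10290

10290


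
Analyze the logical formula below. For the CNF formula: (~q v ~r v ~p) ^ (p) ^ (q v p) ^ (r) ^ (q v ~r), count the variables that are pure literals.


Check each variable for pure literal status:
p: mixed (not pure)
q: mixed (not pure)
r: mixed (not pure)
Pure literal count = 0

0


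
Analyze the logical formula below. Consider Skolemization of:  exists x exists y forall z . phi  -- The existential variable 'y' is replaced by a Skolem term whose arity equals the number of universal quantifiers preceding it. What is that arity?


Quantifier prefix: exists x exists y forall z
'y' is existentially quantified at position 2.
No universal quantifiers precede it.
Skolem function arity = 0 (a Skolem constant)

0


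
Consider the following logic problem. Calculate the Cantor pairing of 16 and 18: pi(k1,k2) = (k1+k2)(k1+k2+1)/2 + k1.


k1 + k2 = 34
(k1+k2)(k1+k2+1)/2 = 34 * 35 / 2 = 595
pi = 595 + 16 = 611

611


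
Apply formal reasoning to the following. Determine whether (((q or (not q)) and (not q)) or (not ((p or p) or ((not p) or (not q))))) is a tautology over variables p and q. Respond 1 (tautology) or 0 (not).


Check all 4 assignments:
p=0, q=0: 1
p=0, q=1: 0
p=1, q=0: 1
p=1, q=1: 0
Satisfying count = 2/4.
Tautology iff count = 4: no.

0


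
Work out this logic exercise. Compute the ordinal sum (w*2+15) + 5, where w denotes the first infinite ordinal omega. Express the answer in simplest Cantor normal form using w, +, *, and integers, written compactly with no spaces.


Compute (w*2+15) + 5.
Ordinal + is associative but NOT commutative; for finite n>0, n + w = w but w + n stays w+n.
By associativity: (w*2+15) + 5 = w*2 + (15+5) = w*2+20.
Result = w*2+20

w*2+20


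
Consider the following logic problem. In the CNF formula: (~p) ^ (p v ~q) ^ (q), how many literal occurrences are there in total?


Counting literals in each clause:
Clause 1: 1 literal(s)
Clause 2: 2 literal(s)
Clause 3: 1 literal(s)
Total = 4

4


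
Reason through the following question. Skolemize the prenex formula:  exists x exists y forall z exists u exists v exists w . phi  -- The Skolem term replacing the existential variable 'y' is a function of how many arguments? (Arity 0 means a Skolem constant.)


Quantifier prefix: exists x exists y forall z exists u exists v exists w
'y' is existentially quantified at position 2.
No universal quantifiers precede it.
Skolem function arity = 0 (a Skolem constant)

0


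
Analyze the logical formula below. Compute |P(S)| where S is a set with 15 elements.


The power set of a set with n elements has 2^n elements.
|P(S)| = 2^15 = 32768

32768


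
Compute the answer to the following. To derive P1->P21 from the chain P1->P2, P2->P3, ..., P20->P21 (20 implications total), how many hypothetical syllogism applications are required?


With 20 implications in a chain connecting 21 propositions:
P1->P2, P2->P3, ..., P20->P21
Steps needed = (number of implications) - 1 = 20 - 1 = 19

19


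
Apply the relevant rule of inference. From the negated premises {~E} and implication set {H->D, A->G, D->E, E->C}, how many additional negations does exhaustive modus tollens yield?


Initial negated facts: {~E}
Apply modus tollens to closure:
  ~E and D->E  =>  ~D
  ~D and H->D  =>  ~H
Final negated: {~D, ~E, ~H}
New negations: {~D, ~H}
Count = 2

2


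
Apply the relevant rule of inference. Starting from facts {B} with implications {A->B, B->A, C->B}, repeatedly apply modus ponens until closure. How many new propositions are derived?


Initial facts: {B}
Apply modus ponens to closure:
  B and B->A  =>  A
Final known: {A, B}
New propositions: {A}
Count = 1

1


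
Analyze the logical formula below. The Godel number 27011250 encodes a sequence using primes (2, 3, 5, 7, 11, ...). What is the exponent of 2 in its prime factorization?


Factorize 27011250 by dividing by 2 repeatedly.
Division steps: 2 divides 27011250 exactly 1 time(s).
Exponent of 2 = 1

1


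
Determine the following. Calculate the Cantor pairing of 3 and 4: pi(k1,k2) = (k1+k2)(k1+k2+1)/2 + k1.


k1 + k2 = 7
(k1+k2)(k1+k2+1)/2 = 7 * 8 / 2 = 28
pi = 28 + 3 = 31

31


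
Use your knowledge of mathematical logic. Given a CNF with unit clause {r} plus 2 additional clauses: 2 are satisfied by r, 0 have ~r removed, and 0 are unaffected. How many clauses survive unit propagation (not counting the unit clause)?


Satisfied (removed): 2
Shortened (remain): 0
Unchanged (remain): 0
Remaining = 0 + 0 = 0

0


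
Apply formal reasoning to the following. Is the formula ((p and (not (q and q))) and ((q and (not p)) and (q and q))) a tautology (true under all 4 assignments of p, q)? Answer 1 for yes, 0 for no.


Check all 4 assignments:
p=0, q=0: 0
p=0, q=1: 0
p=1, q=0: 0
p=1, q=1: 0
Satisfying count = 0/4.
Tautology iff count = 4: no.

0


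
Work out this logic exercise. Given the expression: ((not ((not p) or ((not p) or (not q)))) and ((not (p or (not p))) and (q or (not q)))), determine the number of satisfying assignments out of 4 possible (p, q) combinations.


Check all 4 assignments:
p=0, q=0: 0
p=0, q=1: 0
p=1, q=0: 0
p=1, q=1: 0
Count of True = 0

0


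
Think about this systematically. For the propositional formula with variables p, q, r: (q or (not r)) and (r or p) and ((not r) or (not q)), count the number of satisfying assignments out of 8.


Evaluate all 8 assignments for p, q, r:
p=0, q=0, r=0: 0
p=0, q=0, r=1: 0
p=0, q=1, r=0: 0
p=0, q=1, r=1: 0
p=1, q=0, r=0: 1
p=1, q=0, r=1: 0
p=1, q=1, r=0: 1
p=1, q=1, r=1: 0
Satisfying count = 2

2


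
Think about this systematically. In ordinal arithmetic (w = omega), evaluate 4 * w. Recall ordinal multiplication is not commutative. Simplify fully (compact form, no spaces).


Compute 4 * w.
Ordinal * is associative and left-distributive over +, but NOT commutative; for finite n>1, n*w = w but w*n stays w*n.
For finite n>0, n * w = sup{n*k : k<w} = w. So 4 * w = w.
Result = w

w


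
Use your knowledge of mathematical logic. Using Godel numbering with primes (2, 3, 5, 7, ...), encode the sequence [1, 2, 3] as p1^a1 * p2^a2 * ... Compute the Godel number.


Encode each element as an exponent of the corresponding prime:
  2^1 = 2
  3^2 = 9
  5^3 = 125
Product = 2 * 9 * 125 = 2250

2250


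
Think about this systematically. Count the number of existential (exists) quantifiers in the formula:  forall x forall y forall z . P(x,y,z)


Quantifier prefix: forall x forall y forall z
Mark each quantifier type:
  U U U
Universal count = 3, Existential count = 0
Asked for existential (exists) quantifiers: 0

0


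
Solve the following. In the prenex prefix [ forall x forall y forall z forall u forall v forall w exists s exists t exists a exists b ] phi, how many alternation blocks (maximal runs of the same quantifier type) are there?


Quantifier-type sequence: A A A A A A E E E E  (A=forall, E=exists)
Group into maximal same-type runs:
  Ax6 | Ex4
Number of blocks = 2

2


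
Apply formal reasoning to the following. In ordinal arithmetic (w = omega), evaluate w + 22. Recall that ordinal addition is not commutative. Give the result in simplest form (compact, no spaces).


Compute w + 22.
Ordinal + is associative but NOT commutative; for finite n>0, n + w = w but w + n stays w+n.
w + 22 is already in normal form (a successor ordinal beyond w).
Result = w+22

w+22


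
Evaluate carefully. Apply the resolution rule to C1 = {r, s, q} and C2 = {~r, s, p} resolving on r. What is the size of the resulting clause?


Remove r from C1 and ~r from C2.
C1 remainder: {s, q}
C2 remainder: {s, p}
Union (resolvent): {p, q, s}
Resolvent has 3 literal(s).

3


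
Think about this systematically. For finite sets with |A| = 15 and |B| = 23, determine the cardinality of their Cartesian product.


The Cartesian product A x B contains all ordered pairs (a, b).
|A x B| = |A| * |B| = 15 * 23 = 345

345


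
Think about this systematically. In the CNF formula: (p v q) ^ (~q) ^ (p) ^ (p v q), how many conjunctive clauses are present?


A CNF formula is a conjunction of clauses.
Clauses are separated by ^.
Counting the conjuncts: 4 clauses.

4


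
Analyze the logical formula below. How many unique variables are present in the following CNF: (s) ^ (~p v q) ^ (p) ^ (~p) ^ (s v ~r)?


Identify each variable that appears in the formula.
Variables found: p, q, r, s
Count = 4

4


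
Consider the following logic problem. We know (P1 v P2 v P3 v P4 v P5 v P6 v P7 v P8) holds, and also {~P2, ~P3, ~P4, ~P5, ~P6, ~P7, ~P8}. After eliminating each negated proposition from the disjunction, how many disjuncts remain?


Original disjuncts (8): P1, P2, P3, P4, P5, P6, P7, P8
Negated (eliminate): ~P2, ~P3, ~P4, ~P5, ~P6, ~P7, ~P8
Remaining disjuncts: P1
Count = 8 - 7 = 1

1


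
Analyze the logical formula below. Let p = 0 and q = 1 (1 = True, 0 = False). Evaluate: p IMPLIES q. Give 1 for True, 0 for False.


p = 0, q = 1
Operation: p IMPLIES q
Evaluate: 0 IMPLIES 1 = 1

1


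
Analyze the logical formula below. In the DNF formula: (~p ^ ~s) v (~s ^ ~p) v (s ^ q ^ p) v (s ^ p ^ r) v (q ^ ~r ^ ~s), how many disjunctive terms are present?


A DNF formula is a disjunction of terms (conjunctions).
Terms are separated by v.
Counting the disjuncts: 5 terms.

5


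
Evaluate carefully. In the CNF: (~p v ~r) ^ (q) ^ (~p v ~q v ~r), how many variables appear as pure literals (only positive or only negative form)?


Check each variable for pure literal status:
p: pure negative
q: mixed (not pure)
r: pure negative
Pure literal count = 2

2


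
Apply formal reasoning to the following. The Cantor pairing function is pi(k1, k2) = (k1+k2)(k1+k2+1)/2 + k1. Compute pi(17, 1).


k1 + k2 = 18
(k1+k2)(k1+k2+1)/2 = 18 * 19 / 2 = 171
pi = 171 + 17 = 188

188


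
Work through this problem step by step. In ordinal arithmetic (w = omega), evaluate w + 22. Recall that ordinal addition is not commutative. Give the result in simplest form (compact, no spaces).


Compute w + 22.
Ordinal + is associative but NOT commutative; for finite n>0, n + w = w but w + n stays w+n.
w + 22 is already in normal form (a successor ordinal beyond w).
Result = w+22

w+22


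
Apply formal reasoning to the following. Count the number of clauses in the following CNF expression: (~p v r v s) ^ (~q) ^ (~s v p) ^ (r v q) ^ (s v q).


A CNF formula is a conjunction of clauses.
Clauses are separated by ^.
Counting the conjuncts: 5 clauses.

5


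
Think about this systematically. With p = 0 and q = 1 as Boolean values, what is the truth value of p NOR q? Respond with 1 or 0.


p = 0, q = 1
Operation: p NOR q
Evaluate: 0 NOR 1 = 0

0


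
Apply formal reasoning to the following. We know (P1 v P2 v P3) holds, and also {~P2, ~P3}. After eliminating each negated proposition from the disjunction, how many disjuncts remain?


Original disjuncts (3): P1, P2, P3
Negated (eliminate): ~P2, ~P3
Remaining disjuncts: P1
Count = 3 - 2 = 1

1


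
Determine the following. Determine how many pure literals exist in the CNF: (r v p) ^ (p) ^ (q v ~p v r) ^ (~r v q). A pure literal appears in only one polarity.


Check each variable for pure literal status:
p: mixed (not pure)
q: pure positive
r: mixed (not pure)
Pure literal count = 1

1


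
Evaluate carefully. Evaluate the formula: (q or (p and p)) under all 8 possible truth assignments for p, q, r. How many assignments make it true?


Check all 8 assignments:
p=0, q=0, r=0: 0
p=0, q=0, r=1: 0
p=0, q=1, r=0: 1
p=0, q=1, r=1: 1
p=1, q=0, r=0: 1
p=1, q=0, r=1: 1
p=1, q=1, r=0: 1
p=1, q=1, r=1: 1
Count of True = 6

6


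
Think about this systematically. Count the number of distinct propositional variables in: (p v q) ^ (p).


Identify each variable that appears in the formula.
Variables found: p, q
Count = 2

2


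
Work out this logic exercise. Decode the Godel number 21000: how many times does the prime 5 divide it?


Factorize 21000 by dividing by 5 repeatedly.
Division steps: 5 divides 21000 exactly 3 time(s).
Exponent of 5 = 3

3


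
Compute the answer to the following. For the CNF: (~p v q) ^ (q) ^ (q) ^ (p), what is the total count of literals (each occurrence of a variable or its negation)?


Counting literals in each clause:
Clause 1: 2 literal(s)
Clause 2: 1 literal(s)
Clause 3: 1 literal(s)
Clause 4: 1 literal(s)
Total = 5

5


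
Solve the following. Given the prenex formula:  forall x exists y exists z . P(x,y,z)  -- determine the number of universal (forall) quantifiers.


Quantifier prefix: forall x exists y exists z
Mark each quantifier type:
  U E E
Universal count = 1, Existential count = 2
Asked for universal (forall) quantifiers: 1

1


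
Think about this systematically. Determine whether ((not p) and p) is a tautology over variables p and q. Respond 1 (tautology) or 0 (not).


Check all 4 assignments:
p=0, q=0: 0
p=0, q=1: 0
p=1, q=0: 0
p=1, q=1: 0
Satisfying count = 0/4.
Tautology iff count = 4: no.

0


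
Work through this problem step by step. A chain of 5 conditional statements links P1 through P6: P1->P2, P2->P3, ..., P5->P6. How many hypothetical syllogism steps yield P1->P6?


With 5 implications in a chain connecting 6 propositions:
P1->P2, P2->P3, ..., P5->P6
Steps needed = (number of implications) - 1 = 5 - 1 = 4

4


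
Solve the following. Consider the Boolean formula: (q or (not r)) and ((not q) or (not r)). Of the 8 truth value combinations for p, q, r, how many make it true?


Evaluate all 8 assignments for p, q, r:
p=0, q=0, r=0: 1
p=0, q=0, r=1: 0
p=0, q=1, r=0: 1
p=0, q=1, r=1: 0
p=1, q=0, r=0: 1
p=1, q=0, r=1: 0
p=1, q=1, r=0: 1
p=1, q=1, r=1: 0
Satisfying count = 4

4


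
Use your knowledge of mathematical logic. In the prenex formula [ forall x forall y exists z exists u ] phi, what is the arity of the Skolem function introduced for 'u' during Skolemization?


Quantifier prefix: forall x forall y exists z exists u
'u' is existentially quantified at position 4.
Universal variables preceding it: x, y
Skolem function arity = 2

2


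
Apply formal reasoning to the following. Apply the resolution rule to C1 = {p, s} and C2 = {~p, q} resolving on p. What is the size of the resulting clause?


Remove p from C1 and ~p from C2.
C1 remainder: {s}
C2 remainder: {q}
Union (resolvent): {q, s}
Resolvent has 2 literal(s).

2


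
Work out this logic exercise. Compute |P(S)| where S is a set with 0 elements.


The power set of a set with n elements has 2^n elements.
|P(S)| = 2^0 = 1

1


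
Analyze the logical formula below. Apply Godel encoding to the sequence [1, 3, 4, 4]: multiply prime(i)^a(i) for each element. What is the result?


Encode each element as an exponent of the corresponding prime:
  2^1 = 2
  3^3 = 27
  5^4 = 625
  7^4 = 2401
Product = 2 * 27 * 625 * 2401 = 81033750

81033750


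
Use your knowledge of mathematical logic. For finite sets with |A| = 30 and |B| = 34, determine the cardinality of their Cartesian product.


The Cartesian product A x B contains all ordered pairs (a, b).
|A x B| = |A| * |B| = 30 * 34 = 1020

1020


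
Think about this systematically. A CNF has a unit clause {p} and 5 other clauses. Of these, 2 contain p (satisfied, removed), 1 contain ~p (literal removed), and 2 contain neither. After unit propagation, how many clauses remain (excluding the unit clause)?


Satisfied (removed): 2
Shortened (remain): 1
Unchanged (remain): 2
Remaining = 1 + 2 = 3

3


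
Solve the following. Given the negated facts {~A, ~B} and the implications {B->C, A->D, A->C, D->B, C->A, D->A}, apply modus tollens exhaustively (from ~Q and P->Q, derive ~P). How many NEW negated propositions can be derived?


Initial negated facts: {~A, ~B}
Apply modus tollens to closure:
  ~B and D->B  =>  ~D
  ~A and C->A  =>  ~C
Final negated: {~A, ~B, ~C, ~D}
New negations: {~C, ~D}
Count = 2

2


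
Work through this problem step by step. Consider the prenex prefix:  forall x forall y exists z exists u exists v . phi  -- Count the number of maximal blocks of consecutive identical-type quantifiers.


Quantifier-type sequence: A A E E E  (A=forall, E=exists)
Group into maximal same-type runs:
  Ax2 | Ex3
Number of blocks = 2

2


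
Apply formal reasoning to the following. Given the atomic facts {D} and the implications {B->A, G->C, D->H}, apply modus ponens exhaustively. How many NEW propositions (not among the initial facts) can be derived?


Initial facts: {D}
Apply modus ponens to closure:
  D and D->H  =>  H
Final known: {D, H}
New propositions: {H}
Count = 1

1


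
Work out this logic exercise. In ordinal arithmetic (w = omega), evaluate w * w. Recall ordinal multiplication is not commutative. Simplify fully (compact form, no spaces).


Compute w * w.
Ordinal * is associative and left-distributive over +, but NOT commutative; for finite n>1, n*w = w but w*n stays w*n.
w * w = w^2 by definition.
Result = w^2

w^2


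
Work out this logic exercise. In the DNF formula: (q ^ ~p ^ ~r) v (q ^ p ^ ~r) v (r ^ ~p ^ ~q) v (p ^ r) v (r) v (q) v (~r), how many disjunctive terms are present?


A DNF formula is a disjunction of terms (conjunctions).
Terms are separated by v.
Counting the disjuncts: 7 terms.

7


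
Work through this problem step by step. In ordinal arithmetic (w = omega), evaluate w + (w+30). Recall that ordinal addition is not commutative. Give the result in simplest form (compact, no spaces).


Compute w + (w+30).
Ordinal + is associative but NOT commutative; for finite n>0, n + w = w but w + n stays w+n.
w + (w+30) = (w+w) + 30 = w*2+30.
Result = w*2+30

w*2+30


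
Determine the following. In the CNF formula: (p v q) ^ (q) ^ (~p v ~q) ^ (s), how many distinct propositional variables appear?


Identify each variable that appears in the formula.
Variables found: p, q, s
Count = 3

3


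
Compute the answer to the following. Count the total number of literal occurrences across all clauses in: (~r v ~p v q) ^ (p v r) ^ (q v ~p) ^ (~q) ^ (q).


Counting literals in each clause:
Clause 1: 3 literal(s)
Clause 2: 2 literal(s)
Clause 3: 2 literal(s)
Clause 4: 1 literal(s)
Clause 5: 1 literal(s)
Total = 9

9


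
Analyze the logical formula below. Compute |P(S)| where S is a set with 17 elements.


The power set of a set with n elements has 2^n elements.
|P(S)| = 2^17 = 131072

131072


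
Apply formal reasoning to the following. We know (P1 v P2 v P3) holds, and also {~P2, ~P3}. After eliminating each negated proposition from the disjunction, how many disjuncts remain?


Original disjuncts (3): P1, P2, P3
Negated (eliminate): ~P2, ~P3
Remaining disjuncts: P1
Count = 3 - 2 = 1

1


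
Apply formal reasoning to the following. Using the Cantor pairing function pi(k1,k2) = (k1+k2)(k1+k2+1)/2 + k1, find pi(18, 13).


k1 + k2 = 31
(k1+k2)(k1+k2+1)/2 = 31 * 32 / 2 = 496
pi = 496 + 18 = 514

514


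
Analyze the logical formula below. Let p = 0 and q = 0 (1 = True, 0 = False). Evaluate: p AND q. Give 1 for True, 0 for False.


p = 0, q = 0
Operation: p AND q
Evaluate: 0 AND 0 = 0

0


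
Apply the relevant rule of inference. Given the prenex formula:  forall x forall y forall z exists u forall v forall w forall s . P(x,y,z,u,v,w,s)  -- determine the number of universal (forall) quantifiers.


Quantifier prefix: forall x forall y forall z exists u forall v forall w forall s
Mark each quantifier type:
  U U U E U U U
Universal count = 6, Existential count = 1
Asked for universal (forall) quantifiers: 6

6
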